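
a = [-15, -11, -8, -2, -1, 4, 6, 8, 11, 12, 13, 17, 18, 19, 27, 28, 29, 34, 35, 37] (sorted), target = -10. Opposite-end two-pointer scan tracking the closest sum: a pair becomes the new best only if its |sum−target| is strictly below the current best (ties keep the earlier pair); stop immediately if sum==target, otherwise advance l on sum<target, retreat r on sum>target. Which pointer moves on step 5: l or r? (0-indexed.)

[0,19] -15+37=22 d=32 * → r--
[0,18] -15+35=20 d=30 * → r--
[0,17] -15+34=19 d=29 * → r--
[0,16] -15+29=14 d=24 * → r--
[0,15] -15+28=13 d=23 * → r--

r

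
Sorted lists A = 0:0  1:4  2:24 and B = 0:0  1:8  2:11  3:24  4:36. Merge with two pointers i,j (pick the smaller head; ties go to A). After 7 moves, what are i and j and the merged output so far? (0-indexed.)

[i=0,j=0] A[i]=0<=B[j]=0 take 0 → i++
[i=1,j=0] A[i]=4>B[j]=0 take 0 → j++
[i=1,j=1] A[i]=4<=B[j]=8 take 4 → i++
[i=2,j=1] A[i]=24>B[j]=8 take 8 → j++
[i=2,j=2] A[i]=24>B[j]=11 take 11 → j++
[i=2,j=3] A[i]=24<=B[j]=24 take 24 → i++
[i=3,j=3] A done, take B[j]=24 → j++

i=3, j=4, merged so far=[0, 0, 4, 8, 11, 24, 24]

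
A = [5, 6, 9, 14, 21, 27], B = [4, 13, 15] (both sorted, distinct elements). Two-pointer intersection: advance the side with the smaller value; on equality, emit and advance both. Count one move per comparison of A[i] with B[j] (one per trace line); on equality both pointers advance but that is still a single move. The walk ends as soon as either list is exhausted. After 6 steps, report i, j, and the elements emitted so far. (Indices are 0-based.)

i=4, j=2, emitted=[]

i=0 j=0: 5>4, j++
i=0 j=1: 5<13, i++
i=1 j=1: 6<13, i++
i=2 j=1: 9<13, i++
i=3 j=1: 14>13, j++
i=3 j=2: 14<15, i++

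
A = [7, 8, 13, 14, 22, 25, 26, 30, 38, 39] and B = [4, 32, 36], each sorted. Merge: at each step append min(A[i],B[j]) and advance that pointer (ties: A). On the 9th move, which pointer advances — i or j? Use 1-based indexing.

i

[i=1,j=1] A[i]=7>B[j]=4 take 4 → j++
[i=1,j=2] A[i]=7<=B[j]=32 take 7 → i++
[i=2,j=2] A[i]=8<=B[j]=32 take 8 → i++
[i=3,j=2] A[i]=13<=B[j]=32 take 13 → i++
[i=4,j=2] A[i]=14<=B[j]=32 take 14 → i++
[i=5,j=2] A[i]=22<=B[j]=32 take 22 → i++
[i=6,j=2] A[i]=25<=B[j]=32 take 25 → i++
[i=7,j=2] A[i]=26<=B[j]=32 take 26 → i++
[i=8,j=2] A[i]=30<=B[j]=32 take 30 → i++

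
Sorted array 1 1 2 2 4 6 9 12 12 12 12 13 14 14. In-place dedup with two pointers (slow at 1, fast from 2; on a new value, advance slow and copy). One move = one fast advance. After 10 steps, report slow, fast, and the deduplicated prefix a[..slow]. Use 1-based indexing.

slow=6, fast=12, prefix=[1, 2, 4, 6, 9, 12]

slow=1 fast=2: a[fast]=1=a[slow] dup, fast++
slow=1 fast=3: a[fast]=2≠a[slow]=1 write a[2]=2, slow++,fast++
slow=2 fast=4: a[fast]=2=a[slow] dup, fast++
slow=2 fast=5: a[fast]=4≠a[slow]=2 write a[3]=4, slow++,fast++
slow=3 fast=6: a[fast]=6≠a[slow]=4 write a[4]=6, slow++,fast++
slow=4 fast=7: a[fast]=9≠a[slow]=6 write a[5]=9, slow++,fast++
slow=5 fast=8: a[fast]=12≠a[slow]=9 write a[6]=12, slow++,fast++
slow=6 fast=9: a[fast]=12=a[slow] dup, fast++
slow=6 fast=10: a[fast]=12=a[slow] dup, fast++
slow=6 fast=11: a[fast]=12=a[slow] dup, fast++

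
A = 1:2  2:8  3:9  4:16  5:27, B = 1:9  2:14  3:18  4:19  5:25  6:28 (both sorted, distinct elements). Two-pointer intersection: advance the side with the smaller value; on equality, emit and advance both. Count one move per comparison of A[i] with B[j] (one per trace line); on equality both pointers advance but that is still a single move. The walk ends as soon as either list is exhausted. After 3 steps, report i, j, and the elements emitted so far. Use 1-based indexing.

i=4, j=2, emitted=[9]

i=1 j=1: 2<9, i++
i=2 j=1: 8<9, i++
i=3 j=1: 9==9 emit, i++,j++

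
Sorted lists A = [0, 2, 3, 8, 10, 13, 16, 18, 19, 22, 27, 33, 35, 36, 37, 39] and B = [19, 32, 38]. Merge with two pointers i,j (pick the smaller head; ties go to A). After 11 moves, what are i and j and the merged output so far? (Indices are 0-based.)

[i=0,j=0] A[i]=0<=B[j]=19 take 0 → i++
[i=1,j=0] A[i]=2<=B[j]=19 take 2 → i++
[i=2,j=0] A[i]=3<=B[j]=19 take 3 → i++
[i=3,j=0] A[i]=8<=B[j]=19 take 8 → i++
[i=4,j=0] A[i]=10<=B[j]=19 take 10 → i++
[i=5,j=0] A[i]=13<=B[j]=19 take 13 → i++
[i=6,j=0] A[i]=16<=B[j]=19 take 16 → i++
[i=7,j=0] A[i]=18<=B[j]=19 take 18 → i++
[i=8,j=0] A[i]=19<=B[j]=19 take 19 → i++
[i=9,j=0] A[i]=22>B[j]=19 take 19 → j++
[i=9,j=1] A[i]=22<=B[j]=32 take 22 → i++

i=10, j=1, merged so far=[0, 2, 3, 8, 10, 13, 16, 18, 19, 19, 22]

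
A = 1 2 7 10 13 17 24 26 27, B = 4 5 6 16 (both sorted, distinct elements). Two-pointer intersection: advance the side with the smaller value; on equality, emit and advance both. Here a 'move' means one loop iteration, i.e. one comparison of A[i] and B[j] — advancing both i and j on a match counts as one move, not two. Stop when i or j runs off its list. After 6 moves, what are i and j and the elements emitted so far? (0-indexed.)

i=3, j=3, emitted=[]

i=0 j=0: 1<4, i++
i=1 j=0: 2<4, i++
i=2 j=0: 7>4, j++
i=2 j=1: 7>5, j++
i=2 j=2: 7>6, j++
i=2 j=3: 7<16, i++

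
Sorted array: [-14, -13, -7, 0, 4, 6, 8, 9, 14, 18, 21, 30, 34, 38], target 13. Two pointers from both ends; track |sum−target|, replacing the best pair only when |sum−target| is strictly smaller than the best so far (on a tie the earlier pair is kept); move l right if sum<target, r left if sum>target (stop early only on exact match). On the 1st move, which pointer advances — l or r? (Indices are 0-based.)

r

l=0 r=13: -14+38=24 d=11 *, r--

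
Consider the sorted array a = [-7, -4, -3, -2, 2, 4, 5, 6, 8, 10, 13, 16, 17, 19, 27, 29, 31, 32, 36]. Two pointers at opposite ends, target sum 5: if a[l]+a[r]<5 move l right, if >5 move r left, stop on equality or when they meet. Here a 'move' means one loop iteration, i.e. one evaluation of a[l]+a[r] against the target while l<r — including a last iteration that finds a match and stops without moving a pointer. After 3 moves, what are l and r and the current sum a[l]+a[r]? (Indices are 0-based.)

l=0, r=15, sum=22

[0,18] -7+36=29 >5 → r--
[0,17] -7+32=25 >5 → r--
[0,16] -7+31=24 >5 → r--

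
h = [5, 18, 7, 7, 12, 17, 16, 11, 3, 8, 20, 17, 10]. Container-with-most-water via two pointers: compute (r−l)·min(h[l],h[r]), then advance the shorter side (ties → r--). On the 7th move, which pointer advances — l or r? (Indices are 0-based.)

l

[0,12] min(5,10)*12=60 best=60 * → l++
[1,12] min(18,10)*11=110 best=110 * → r--
[1,11] min(18,17)*10=170 best=170 * → r--
[1,10] min(18,20)*9=162 best=170 → l++
[2,10] min(7,20)*8=56 best=170 → l++
[3,10] min(7,20)*7=49 best=170 → l++
[4,10] min(12,20)*6=72 best=170 → l++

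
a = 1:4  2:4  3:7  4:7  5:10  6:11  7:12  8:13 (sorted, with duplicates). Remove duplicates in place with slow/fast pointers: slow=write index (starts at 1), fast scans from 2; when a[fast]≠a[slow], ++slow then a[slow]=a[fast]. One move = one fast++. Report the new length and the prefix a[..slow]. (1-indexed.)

(s=1,f=2) a[fast]=4=a[slow] dup → fast++
(s=1,f=3) a[fast]=7≠a[slow]=4 write a[2]=7 → slow++,fast++
(s=2,f=4) a[fast]=7=a[slow] dup → fast++
(s=2,f=5) a[fast]=10≠a[slow]=7 write a[3]=10 → slow++,fast++
(s=3,f=6) a[fast]=11≠a[slow]=10 write a[4]=11 → slow++,fast++
(s=4,f=7) a[fast]=12≠a[slow]=11 write a[5]=12 → slow++,fast++
(s=5,f=8) a[fast]=13≠a[slow]=12 write a[6]=13 → slow++,fast++

length 6; prefix = [4, 7, 10, 11, 12, 13]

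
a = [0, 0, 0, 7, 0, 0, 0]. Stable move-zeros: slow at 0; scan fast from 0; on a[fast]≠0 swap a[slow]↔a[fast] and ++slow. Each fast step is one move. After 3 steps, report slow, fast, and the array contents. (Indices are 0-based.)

slow=0, fast=3, a=[0, 0, 0, 7, 0, 0, 0]

(s=0,f=0) a[fast]=0 → fast++
(s=0,f=1) a[fast]=0 → fast++
(s=0,f=2) a[fast]=0 → fast++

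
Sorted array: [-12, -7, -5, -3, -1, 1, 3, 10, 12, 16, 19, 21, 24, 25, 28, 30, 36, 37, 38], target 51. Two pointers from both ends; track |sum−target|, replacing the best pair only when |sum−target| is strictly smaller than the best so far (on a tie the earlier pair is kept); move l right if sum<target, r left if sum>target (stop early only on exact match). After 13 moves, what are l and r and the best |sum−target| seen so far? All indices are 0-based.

[0,18] -12+38=26 d=25 * → l++
[1,18] -7+38=31 d=20 * → l++
[2,18] -5+38=33 d=18 * → l++
[3,18] -3+38=35 d=16 * → l++
[4,18] -1+38=37 d=14 * → l++
[5,18] 1+38=39 d=12 * → l++
[6,18] 3+38=41 d=10 * → l++
[7,18] 10+38=48 d=3 * → l++
[8,18] 12+38=50 d=1 * → l++
[9,18] 16+38=54 d=3 → r--
[9,17] 16+37=53 d=2 → r--
[9,16] 16+36=52 d=1 → r--
[9,15] 16+30=46 d=5 → l++

l=10, r=15, best |Δ|=1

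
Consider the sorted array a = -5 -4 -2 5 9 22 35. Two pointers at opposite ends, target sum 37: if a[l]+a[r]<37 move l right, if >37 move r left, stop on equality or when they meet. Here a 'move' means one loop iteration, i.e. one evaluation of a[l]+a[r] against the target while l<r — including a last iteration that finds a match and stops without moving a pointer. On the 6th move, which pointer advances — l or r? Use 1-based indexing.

l

l=1 r=7: -5+35=30 <37, l++
l=2 r=7: -4+35=31 <37, l++
l=3 r=7: -2+35=33 <37, l++
l=4 r=7: 5+35=40 >37, r--
l=4 r=6: 5+22=27 <37, l++
l=5 r=6: 9+22=31 <37, l++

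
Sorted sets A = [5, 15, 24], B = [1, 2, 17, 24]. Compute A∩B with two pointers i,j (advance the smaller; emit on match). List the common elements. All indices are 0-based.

intersection = [24]

[i=0,j=0] 5>1 → j++
[i=0,j=1] 5>2 → j++
[i=0,j=2] 5<17 → i++
[i=1,j=2] 15<17 → i++
[i=2,j=2] 24>17 → j++
[i=2,j=3] 24==24 emit → i++,j++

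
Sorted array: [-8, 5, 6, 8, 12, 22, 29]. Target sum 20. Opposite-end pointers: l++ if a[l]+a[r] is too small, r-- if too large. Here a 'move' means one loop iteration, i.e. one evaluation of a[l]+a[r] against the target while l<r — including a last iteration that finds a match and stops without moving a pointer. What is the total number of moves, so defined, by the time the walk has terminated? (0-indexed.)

[0,6] -8+29=21 >20 → r--
[0,5] -8+22=14 <20 → l++
[1,5] 5+22=27 >20 → r--
[1,4] 5+12=17 <20 → l++
[2,4] 6+12=18 <20 → l++
[3,4] 8+12=20 → found

6 moves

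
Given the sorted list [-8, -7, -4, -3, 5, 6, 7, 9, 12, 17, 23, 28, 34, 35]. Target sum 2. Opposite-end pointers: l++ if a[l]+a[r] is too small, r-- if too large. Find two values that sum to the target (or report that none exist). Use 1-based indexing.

l=1 r=14: -8+35=27 >2, r--
l=1 r=13: -8+34=26 >2, r--
l=1 r=12: -8+28=20 >2, r--
l=1 r=11: -8+23=15 >2, r--
l=1 r=10: -8+17=9 >2, r--
l=1 r=9: -8+12=4 >2, r--
l=1 r=8: -8+9=1 <2, l++
l=2 r=8: -7+9=2, found

(-7, 9)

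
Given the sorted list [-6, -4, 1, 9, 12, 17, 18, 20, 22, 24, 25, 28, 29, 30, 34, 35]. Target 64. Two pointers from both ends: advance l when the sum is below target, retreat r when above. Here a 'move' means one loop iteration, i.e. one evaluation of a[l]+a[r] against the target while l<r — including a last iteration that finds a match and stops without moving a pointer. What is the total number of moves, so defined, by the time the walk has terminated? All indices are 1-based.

[1,16] -6+35=29 <64 → l++
[2,16] -4+35=31 <64 → l++
[3,16] 1+35=36 <64 → l++
[4,16] 9+35=44 <64 → l++
[5,16] 12+35=47 <64 → l++
[6,16] 17+35=52 <64 → l++
[7,16] 18+35=53 <64 → l++
[8,16] 20+35=55 <64 → l++
[9,16] 22+35=57 <64 → l++
[10,16] 24+35=59 <64 → l++
[11,16] 25+35=60 <64 → l++
[12,16] 28+35=63 <64 → l++
[13,16] 29+35=64 → found

13 moves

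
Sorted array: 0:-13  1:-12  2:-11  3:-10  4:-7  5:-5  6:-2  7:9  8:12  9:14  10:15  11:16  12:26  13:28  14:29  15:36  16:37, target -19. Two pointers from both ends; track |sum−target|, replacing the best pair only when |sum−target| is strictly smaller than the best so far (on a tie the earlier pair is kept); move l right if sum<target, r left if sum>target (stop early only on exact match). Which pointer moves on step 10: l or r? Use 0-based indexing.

l=0 r=16: -13+37=24 d=43 *, r--
l=0 r=15: -13+36=23 d=42 *, r--
l=0 r=14: -13+29=16 d=35 *, r--
l=0 r=13: -13+28=15 d=34 *, r--
l=0 r=12: -13+26=13 d=32 *, r--
l=0 r=11: -13+16=3 d=22 *, r--
l=0 r=10: -13+15=2 d=21 *, r--
l=0 r=9: -13+14=1 d=20 *, r--
l=0 r=8: -13+12=-1 d=18 *, r--
l=0 r=7: -13+9=-4 d=15 *, r--

r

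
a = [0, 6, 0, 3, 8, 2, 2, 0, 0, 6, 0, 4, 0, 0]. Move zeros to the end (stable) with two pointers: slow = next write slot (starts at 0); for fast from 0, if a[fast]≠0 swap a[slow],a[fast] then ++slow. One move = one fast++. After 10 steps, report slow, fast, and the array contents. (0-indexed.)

(s=0,f=0) a[fast]=0 → fast++
(s=0,f=1) a[fast]=6≠0 swap→a[0]=6 → slow++,fast++
(s=1,f=2) a[fast]=0 → fast++
(s=1,f=3) a[fast]=3≠0 swap→a[1]=3 → slow++,fast++
(s=2,f=4) a[fast]=8≠0 swap→a[2]=8 → slow++,fast++
(s=3,f=5) a[fast]=2≠0 swap→a[3]=2 → slow++,fast++
(s=4,f=6) a[fast]=2≠0 swap→a[4]=2 → slow++,fast++
(s=5,f=7) a[fast]=0 → fast++
(s=5,f=8) a[fast]=0 → fast++
(s=5,f=9) a[fast]=6≠0 swap→a[5]=6 → slow++,fast++

slow=6, fast=10, a=[6, 3, 8, 2, 2, 6, 0, 0, 0, 0, 0, 4, 0, 0]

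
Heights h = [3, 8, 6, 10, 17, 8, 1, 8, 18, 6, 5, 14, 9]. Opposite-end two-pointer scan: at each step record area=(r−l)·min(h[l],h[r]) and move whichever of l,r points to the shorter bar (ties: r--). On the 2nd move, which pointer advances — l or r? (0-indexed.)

l=0 r=12: min(3,9)*12=36 best=36 *, l++
l=1 r=12: min(8,9)*11=88 best=88 *, l++

l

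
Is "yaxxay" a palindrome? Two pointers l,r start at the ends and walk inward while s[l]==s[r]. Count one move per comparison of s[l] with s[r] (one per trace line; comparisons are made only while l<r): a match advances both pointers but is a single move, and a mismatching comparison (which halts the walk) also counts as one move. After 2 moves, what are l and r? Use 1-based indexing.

[1,6] 'y'=='y' → l++,r--
[2,5] 'a'=='a' → l++,r--

l=3, r=4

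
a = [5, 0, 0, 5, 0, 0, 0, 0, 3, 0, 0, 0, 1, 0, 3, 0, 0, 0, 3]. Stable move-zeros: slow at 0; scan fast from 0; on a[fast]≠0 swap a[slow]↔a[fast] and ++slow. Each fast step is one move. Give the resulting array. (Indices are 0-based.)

(s=0,f=0) a[fast]=5≠0 swap→a[0]=5 → slow++,fast++
(s=1,f=1) a[fast]=0 → fast++
(s=1,f=2) a[fast]=0 → fast++
(s=1,f=3) a[fast]=5≠0 swap→a[1]=5 → slow++,fast++
(s=2,f=4) a[fast]=0 → fast++
(s=2,f=5) a[fast]=0 → fast++
(s=2,f=6) a[fast]=0 → fast++
(s=2,f=7) a[fast]=0 → fast++
(s=2,f=8) a[fast]=3≠0 swap→a[2]=3 → slow++,fast++
(s=3,f=9) a[fast]=0 → fast++
(s=3,f=10) a[fast]=0 → fast++
(s=3,f=11) a[fast]=0 → fast++
(s=3,f=12) a[fast]=1≠0 swap→a[3]=1 → slow++,fast++
(s=4,f=13) a[fast]=0 → fast++
(s=4,f=14) a[fast]=3≠0 swap→a[4]=3 → slow++,fast++
(s=5,f=15) a[fast]=0 → fast++
(s=5,f=16) a[fast]=0 → fast++
(s=5,f=17) a[fast]=0 → fast++
(s=5,f=18) a[fast]=3≠0 swap→a[5]=3 → slow++,fast++

[5, 5, 3, 1, 3, 3, 0, 0, 0, 0, 0, 0, 0, 0, 0, 0, 0, 0, 0]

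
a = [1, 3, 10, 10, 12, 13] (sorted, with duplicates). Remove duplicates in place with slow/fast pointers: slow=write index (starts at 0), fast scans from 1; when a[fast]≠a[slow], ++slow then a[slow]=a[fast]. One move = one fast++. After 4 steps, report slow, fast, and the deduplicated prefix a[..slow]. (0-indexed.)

slow=3, fast=5, prefix=[1, 3, 10, 12]

slow=0 fast=1: a[fast]=3≠a[slow]=1 write a[1]=3, slow++,fast++
slow=1 fast=2: a[fast]=10≠a[slow]=3 write a[2]=10, slow++,fast++
slow=2 fast=3: a[fast]=10=a[slow] dup, fast++
slow=2 fast=4: a[fast]=12≠a[slow]=10 write a[3]=12, slow++,fast++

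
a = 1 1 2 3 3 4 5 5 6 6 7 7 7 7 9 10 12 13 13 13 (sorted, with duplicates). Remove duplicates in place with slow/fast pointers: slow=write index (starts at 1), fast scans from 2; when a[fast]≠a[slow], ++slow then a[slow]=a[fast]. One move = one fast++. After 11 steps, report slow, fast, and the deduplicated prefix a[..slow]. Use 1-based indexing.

slow=7, fast=13, prefix=[1, 2, 3, 4, 5, 6, 7]

(s=1,f=2) a[fast]=1=a[slow] dup → fast++
(s=1,f=3) a[fast]=2≠a[slow]=1 write a[2]=2 → slow++,fast++
(s=2,f=4) a[fast]=3≠a[slow]=2 write a[3]=3 → slow++,fast++
(s=3,f=5) a[fast]=3=a[slow] dup → fast++
(s=3,f=6) a[fast]=4≠a[slow]=3 write a[4]=4 → slow++,fast++
(s=4,f=7) a[fast]=5≠a[slow]=4 write a[5]=5 → slow++,fast++
(s=5,f=8) a[fast]=5=a[slow] dup → fast++
(s=5,f=9) a[fast]=6≠a[slow]=5 write a[6]=6 → slow++,fast++
(s=6,f=10) a[fast]=6=a[slow] dup → fast++
(s=6,f=11) a[fast]=7≠a[slow]=6 write a[7]=7 → slow++,fast++
(s=7,f=12) a[fast]=7=a[slow] dup → fast++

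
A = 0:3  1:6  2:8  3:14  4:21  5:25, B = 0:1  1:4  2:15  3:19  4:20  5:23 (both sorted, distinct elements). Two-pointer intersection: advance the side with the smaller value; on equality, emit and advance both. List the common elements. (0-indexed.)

i=0 j=0: 3>1, j++
i=0 j=1: 3<4, i++
i=1 j=1: 6>4, j++
i=1 j=2: 6<15, i++
i=2 j=2: 8<15, i++
i=3 j=2: 14<15, i++
i=4 j=2: 21>15, j++
i=4 j=3: 21>19, j++
i=4 j=4: 21>20, j++
i=4 j=5: 21<23, i++
i=5 j=5: 25>23, j++

intersection = []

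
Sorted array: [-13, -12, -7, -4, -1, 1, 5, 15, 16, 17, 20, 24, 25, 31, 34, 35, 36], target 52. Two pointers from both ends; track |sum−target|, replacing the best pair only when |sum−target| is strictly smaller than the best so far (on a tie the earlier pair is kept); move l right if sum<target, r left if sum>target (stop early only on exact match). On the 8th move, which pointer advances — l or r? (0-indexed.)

l

[0,16] -13+36=23 d=29 * → l++
[1,16] -12+36=24 d=28 * → l++
[2,16] -7+36=29 d=23 * → l++
[3,16] -4+36=32 d=20 * → l++
[4,16] -1+36=35 d=17 * → l++
[5,16] 1+36=37 d=15 * → l++
[6,16] 5+36=41 d=11 * → l++
[7,16] 15+36=51 d=1 * → l++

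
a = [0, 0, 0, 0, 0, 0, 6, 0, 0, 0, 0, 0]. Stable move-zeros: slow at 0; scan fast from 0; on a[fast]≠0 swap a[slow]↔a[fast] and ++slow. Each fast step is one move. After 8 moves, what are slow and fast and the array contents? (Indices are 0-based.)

(s=0,f=0) a[fast]=0 → fast++
(s=0,f=1) a[fast]=0 → fast++
(s=0,f=2) a[fast]=0 → fast++
(s=0,f=3) a[fast]=0 → fast++
(s=0,f=4) a[fast]=0 → fast++
(s=0,f=5) a[fast]=0 → fast++
(s=0,f=6) a[fast]=6≠0 swap→a[0]=6 → slow++,fast++
(s=1,f=7) a[fast]=0 → fast++

slow=1, fast=8, a=[6, 0, 0, 0, 0, 0, 0, 0, 0, 0, 0, 0]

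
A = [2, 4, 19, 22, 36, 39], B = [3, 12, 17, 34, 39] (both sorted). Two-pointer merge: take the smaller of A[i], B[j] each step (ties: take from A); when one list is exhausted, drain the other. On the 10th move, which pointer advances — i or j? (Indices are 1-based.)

[i=1,j=1] A[i]=2<=B[j]=3 take 2 → i++
[i=2,j=1] A[i]=4>B[j]=3 take 3 → j++
[i=2,j=2] A[i]=4<=B[j]=12 take 4 → i++
[i=3,j=2] A[i]=19>B[j]=12 take 12 → j++
[i=3,j=3] A[i]=19>B[j]=17 take 17 → j++
[i=3,j=4] A[i]=19<=B[j]=34 take 19 → i++
[i=4,j=4] A[i]=22<=B[j]=34 take 22 → i++
[i=5,j=4] A[i]=36>B[j]=34 take 34 → j++
[i=5,j=5] A[i]=36<=B[j]=39 take 36 → i++
[i=6,j=5] A[i]=39<=B[j]=39 take 39 → i++

i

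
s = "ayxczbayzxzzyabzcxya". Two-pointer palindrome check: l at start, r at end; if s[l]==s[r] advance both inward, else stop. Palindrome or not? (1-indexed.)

not a palindrome (mismatch at 10,11)

l=1 r=20: 'a'=='a', l++,r--
l=2 r=19: 'y'=='y', l++,r--
l=3 r=18: 'x'=='x', l++,r--
l=4 r=17: 'c'=='c', l++,r--
l=5 r=16: 'z'=='z', l++,r--
l=6 r=15: 'b'=='b', l++,r--
l=7 r=14: 'a'=='a', l++,r--
l=8 r=13: 'y'=='y', l++,r--
l=9 r=12: 'z'=='z', l++,r--
l=10 r=11: 'x'!='z', stop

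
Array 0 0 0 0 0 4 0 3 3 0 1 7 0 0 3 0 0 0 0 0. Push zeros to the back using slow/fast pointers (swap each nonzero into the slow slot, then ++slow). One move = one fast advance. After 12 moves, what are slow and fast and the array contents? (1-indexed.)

slow=1 fast=1: a[fast]=0, fast++
slow=1 fast=2: a[fast]=0, fast++
slow=1 fast=3: a[fast]=0, fast++
slow=1 fast=4: a[fast]=0, fast++
slow=1 fast=5: a[fast]=0, fast++
slow=1 fast=6: a[fast]=4≠0 swap→a[1]=4, slow++,fast++
slow=2 fast=7: a[fast]=0, fast++
slow=2 fast=8: a[fast]=3≠0 swap→a[2]=3, slow++,fast++
slow=3 fast=9: a[fast]=3≠0 swap→a[3]=3, slow++,fast++
slow=4 fast=10: a[fast]=0, fast++
slow=4 fast=11: a[fast]=1≠0 swap→a[4]=1, slow++,fast++
slow=5 fast=12: a[fast]=7≠0 swap→a[5]=7, slow++,fast++

slow=6, fast=13, a=[4, 3, 3, 1, 7, 0, 0, 0, 0, 0, 0, 0, 0, 0, 3, 0, 0, 0, 0, 0]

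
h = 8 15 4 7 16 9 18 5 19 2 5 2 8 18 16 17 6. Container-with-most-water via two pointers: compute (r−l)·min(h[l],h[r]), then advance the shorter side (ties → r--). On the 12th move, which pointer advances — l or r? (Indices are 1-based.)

[1,17] min(8,6)*16=96 best=96 * → r--
[1,16] min(8,17)*15=120 best=120 * → l++
[2,16] min(15,17)*14=210 best=210 * → l++
[3,16] min(4,17)*13=52 best=210 → l++
[4,16] min(7,17)*12=84 best=210 → l++
[5,16] min(16,17)*11=176 best=210 → l++
[6,16] min(9,17)*10=90 best=210 → l++
[7,16] min(18,17)*9=153 best=210 → r--
[7,15] min(18,16)*8=128 best=210 → r--
[7,14] min(18,18)*7=126 best=210 → r--
[7,13] min(18,8)*6=48 best=210 → r--
[7,12] min(18,2)*5=10 best=210 → r--

r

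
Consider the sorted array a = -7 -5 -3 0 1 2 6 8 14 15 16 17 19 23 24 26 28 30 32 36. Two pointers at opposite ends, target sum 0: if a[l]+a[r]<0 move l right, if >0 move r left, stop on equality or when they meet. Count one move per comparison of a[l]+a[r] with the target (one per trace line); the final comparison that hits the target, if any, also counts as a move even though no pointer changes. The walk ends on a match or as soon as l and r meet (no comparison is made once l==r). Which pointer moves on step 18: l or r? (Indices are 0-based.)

l=0 r=19: -7+36=29 >0, r--
l=0 r=18: -7+32=25 >0, r--
l=0 r=17: -7+30=23 >0, r--
l=0 r=16: -7+28=21 >0, r--
l=0 r=15: -7+26=19 >0, r--
l=0 r=14: -7+24=17 >0, r--
l=0 r=13: -7+23=16 >0, r--
l=0 r=12: -7+19=12 >0, r--
l=0 r=11: -7+17=10 >0, r--
l=0 r=10: -7+16=9 >0, r--
l=0 r=9: -7+15=8 >0, r--
l=0 r=8: -7+14=7 >0, r--
l=0 r=7: -7+8=1 >0, r--
l=0 r=6: -7+6=-1 <0, l++
l=1 r=6: -5+6=1 >0, r--
l=1 r=5: -5+2=-3 <0, l++
l=2 r=5: -3+2=-1 <0, l++
l=3 r=5: 0+2=2 >0, r--

r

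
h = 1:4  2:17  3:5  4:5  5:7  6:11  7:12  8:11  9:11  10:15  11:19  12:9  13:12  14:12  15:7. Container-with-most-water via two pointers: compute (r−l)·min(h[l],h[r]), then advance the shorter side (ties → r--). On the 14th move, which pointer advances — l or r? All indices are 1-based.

l=1 r=15: min(4,7)*14=56 best=56 *, l++
l=2 r=15: min(17,7)*13=91 best=91 *, r--
l=2 r=14: min(17,12)*12=144 best=144 *, r--
l=2 r=13: min(17,12)*11=132 best=144, r--
l=2 r=12: min(17,9)*10=90 best=144, r--
l=2 r=11: min(17,19)*9=153 best=153 *, l++
l=3 r=11: min(5,19)*8=40 best=153, l++
l=4 r=11: min(5,19)*7=35 best=153, l++
l=5 r=11: min(7,19)*6=42 best=153, l++
l=6 r=11: min(11,19)*5=55 best=153, l++
l=7 r=11: min(12,19)*4=48 best=153, l++
l=8 r=11: min(11,19)*3=33 best=153, l++
l=9 r=11: min(11,19)*2=22 best=153, l++
l=10 r=11: min(15,19)*1=15 best=153, l++

l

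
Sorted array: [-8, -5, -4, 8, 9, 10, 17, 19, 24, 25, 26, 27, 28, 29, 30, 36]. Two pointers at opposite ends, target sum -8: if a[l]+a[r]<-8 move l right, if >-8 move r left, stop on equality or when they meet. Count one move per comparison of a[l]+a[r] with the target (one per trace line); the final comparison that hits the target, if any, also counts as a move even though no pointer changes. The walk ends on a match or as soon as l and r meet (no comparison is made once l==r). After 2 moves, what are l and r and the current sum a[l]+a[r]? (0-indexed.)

l=0, r=13, sum=21

l=0 r=15: -8+36=28 >-8, r--
l=0 r=14: -8+30=22 >-8, r--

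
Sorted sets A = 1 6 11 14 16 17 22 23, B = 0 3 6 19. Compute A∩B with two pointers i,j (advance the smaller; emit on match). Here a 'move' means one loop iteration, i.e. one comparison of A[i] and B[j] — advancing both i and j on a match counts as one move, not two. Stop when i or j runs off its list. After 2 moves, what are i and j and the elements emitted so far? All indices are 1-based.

i=2, j=2, emitted=[]

i=1 j=1: 1>0, j++
i=1 j=2: 1<3, i++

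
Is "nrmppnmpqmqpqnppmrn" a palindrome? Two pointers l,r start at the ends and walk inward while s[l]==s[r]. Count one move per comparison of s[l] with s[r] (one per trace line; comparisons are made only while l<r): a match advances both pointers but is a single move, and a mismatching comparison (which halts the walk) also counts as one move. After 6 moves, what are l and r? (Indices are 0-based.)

[0,18] 'n'=='n' → l++,r--
[1,17] 'r'=='r' → l++,r--
[2,16] 'm'=='m' → l++,r--
[3,15] 'p'=='p' → l++,r--
[4,14] 'p'=='p' → l++,r--
[5,13] 'n'=='n' → l++,r--

l=6, r=12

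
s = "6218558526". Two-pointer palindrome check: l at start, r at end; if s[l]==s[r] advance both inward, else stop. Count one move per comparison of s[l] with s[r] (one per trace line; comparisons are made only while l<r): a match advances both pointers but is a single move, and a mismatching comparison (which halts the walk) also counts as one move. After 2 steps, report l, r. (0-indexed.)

l=0 r=9: '6'=='6', l++,r--
l=1 r=8: '2'=='2', l++,r--

l=2, r=7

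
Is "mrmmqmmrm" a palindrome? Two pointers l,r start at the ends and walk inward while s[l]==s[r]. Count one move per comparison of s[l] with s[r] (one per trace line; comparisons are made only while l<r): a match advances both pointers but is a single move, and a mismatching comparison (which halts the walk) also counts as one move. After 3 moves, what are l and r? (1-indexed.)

l=4, r=6

[1,9] 'm'=='m' → l++,r--
[2,8] 'r'=='r' → l++,r--
[3,7] 'm'=='m' → l++,r--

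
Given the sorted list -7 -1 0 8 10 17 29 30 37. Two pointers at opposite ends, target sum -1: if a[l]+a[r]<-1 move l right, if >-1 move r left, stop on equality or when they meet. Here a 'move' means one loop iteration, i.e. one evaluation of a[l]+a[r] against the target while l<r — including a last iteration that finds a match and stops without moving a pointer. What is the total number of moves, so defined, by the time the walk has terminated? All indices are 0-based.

[0,8] -7+37=30 >-1 → r--
[0,7] -7+30=23 >-1 → r--
[0,6] -7+29=22 >-1 → r--
[0,5] -7+17=10 >-1 → r--
[0,4] -7+10=3 >-1 → r--
[0,3] -7+8=1 >-1 → r--
[0,2] -7+0=-7 <-1 → l++
[1,2] -1+0=-1 → found

8 moves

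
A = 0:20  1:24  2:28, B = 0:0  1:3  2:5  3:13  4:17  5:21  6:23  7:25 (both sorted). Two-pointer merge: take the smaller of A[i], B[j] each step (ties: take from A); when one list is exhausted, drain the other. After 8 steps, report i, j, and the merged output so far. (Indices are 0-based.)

i=1, j=7, merged so far=[0, 3, 5, 13, 17, 20, 21, 23]

i=0 j=0: A[i]=20>B[j]=0 take 0, j++
i=0 j=1: A[i]=20>B[j]=3 take 3, j++
i=0 j=2: A[i]=20>B[j]=5 take 5, j++
i=0 j=3: A[i]=20>B[j]=13 take 13, j++
i=0 j=4: A[i]=20>B[j]=17 take 17, j++
i=0 j=5: A[i]=20<=B[j]=21 take 20, i++
i=1 j=5: A[i]=24>B[j]=21 take 21, j++
i=1 j=6: A[i]=24>B[j]=23 take 23, j++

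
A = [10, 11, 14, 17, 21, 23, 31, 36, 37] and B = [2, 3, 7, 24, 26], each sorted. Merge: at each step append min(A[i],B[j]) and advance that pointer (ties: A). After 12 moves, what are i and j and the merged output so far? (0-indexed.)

i=0 j=0: A[i]=10>B[j]=2 take 2, j++
i=0 j=1: A[i]=10>B[j]=3 take 3, j++
i=0 j=2: A[i]=10>B[j]=7 take 7, j++
i=0 j=3: A[i]=10<=B[j]=24 take 10, i++
i=1 j=3: A[i]=11<=B[j]=24 take 11, i++
i=2 j=3: A[i]=14<=B[j]=24 take 14, i++
i=3 j=3: A[i]=17<=B[j]=24 take 17, i++
i=4 j=3: A[i]=21<=B[j]=24 take 21, i++
i=5 j=3: A[i]=23<=B[j]=24 take 23, i++
i=6 j=3: A[i]=31>B[j]=24 take 24, j++
i=6 j=4: A[i]=31>B[j]=26 take 26, j++
i=6 j=5: B done, take A[i]=31, i++

i=7, j=5, merged so far=[2, 3, 7, 10, 11, 14, 17, 21, 23, 24, 26, 31]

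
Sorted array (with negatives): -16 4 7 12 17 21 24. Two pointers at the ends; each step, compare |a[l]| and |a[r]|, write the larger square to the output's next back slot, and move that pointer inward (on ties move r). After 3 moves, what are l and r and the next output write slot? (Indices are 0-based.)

[0,6] |-16|<=|24| out[6]=576 → r--
[0,5] |-16|<=|21| out[5]=441 → r--
[0,4] |-16|<=|17| out[4]=289 → r--

l=0, r=3, next write slot=3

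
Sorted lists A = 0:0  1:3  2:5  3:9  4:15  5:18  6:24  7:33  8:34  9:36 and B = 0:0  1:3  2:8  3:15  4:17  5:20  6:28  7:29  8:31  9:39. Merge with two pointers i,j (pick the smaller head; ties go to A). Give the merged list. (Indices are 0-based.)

[i=0,j=0] A[i]=0<=B[j]=0 take 0 → i++
[i=1,j=0] A[i]=3>B[j]=0 take 0 → j++
[i=1,j=1] A[i]=3<=B[j]=3 take 3 → i++
[i=2,j=1] A[i]=5>B[j]=3 take 3 → j++
[i=2,j=2] A[i]=5<=B[j]=8 take 5 → i++
[i=3,j=2] A[i]=9>B[j]=8 take 8 → j++
[i=3,j=3] A[i]=9<=B[j]=15 take 9 → i++
[i=4,j=3] A[i]=15<=B[j]=15 take 15 → i++
[i=5,j=3] A[i]=18>B[j]=15 take 15 → j++
[i=5,j=4] A[i]=18>B[j]=17 take 17 → j++
[i=5,j=5] A[i]=18<=B[j]=20 take 18 → i++
[i=6,j=5] A[i]=24>B[j]=20 take 20 → j++
[i=6,j=6] A[i]=24<=B[j]=28 take 24 → i++
[i=7,j=6] A[i]=33>B[j]=28 take 28 → j++
[i=7,j=7] A[i]=33>B[j]=29 take 29 → j++
[i=7,j=8] A[i]=33>B[j]=31 take 31 → j++
[i=7,j=9] A[i]=33<=B[j]=39 take 33 → i++
[i=8,j=9] A[i]=34<=B[j]=39 take 34 → i++
[i=9,j=9] A[i]=36<=B[j]=39 take 36 → i++
[i=10,j=9] A done, take B[j]=39 → j++

[0, 0, 3, 3, 5, 8, 9, 15, 15, 17, 18, 20, 24, 28, 29, 31, 33, 34, 36, 39]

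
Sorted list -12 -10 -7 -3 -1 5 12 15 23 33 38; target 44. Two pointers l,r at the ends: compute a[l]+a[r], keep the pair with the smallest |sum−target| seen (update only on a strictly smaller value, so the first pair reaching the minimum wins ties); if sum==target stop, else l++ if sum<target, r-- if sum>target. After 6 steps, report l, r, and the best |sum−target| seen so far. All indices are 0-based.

[0,10] -12+38=26 d=18 * → l++
[1,10] -10+38=28 d=16 * → l++
[2,10] -7+38=31 d=13 * → l++
[3,10] -3+38=35 d=9 * → l++
[4,10] -1+38=37 d=7 * → l++
[5,10] 5+38=43 d=1 * → l++

l=6, r=10, best |Δ|=1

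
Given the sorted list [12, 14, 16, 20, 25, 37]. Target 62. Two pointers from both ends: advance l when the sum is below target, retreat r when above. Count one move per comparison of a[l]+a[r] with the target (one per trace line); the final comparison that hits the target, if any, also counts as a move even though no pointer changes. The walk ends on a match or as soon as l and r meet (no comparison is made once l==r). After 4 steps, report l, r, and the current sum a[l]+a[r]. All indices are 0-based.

l=4, r=5, sum=62

l=0 r=5: 12+37=49 <62, l++
l=1 r=5: 14+37=51 <62, l++
l=2 r=5: 16+37=53 <62, l++
l=3 r=5: 20+37=57 <62, l++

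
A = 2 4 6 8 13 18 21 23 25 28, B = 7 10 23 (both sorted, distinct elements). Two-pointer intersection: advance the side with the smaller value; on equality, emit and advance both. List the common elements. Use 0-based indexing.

[i=0,j=0] 2<7 → i++
[i=1,j=0] 4<7 → i++
[i=2,j=0] 6<7 → i++
[i=3,j=0] 8>7 → j++
[i=3,j=1] 8<10 → i++
[i=4,j=1] 13>10 → j++
[i=4,j=2] 13<23 → i++
[i=5,j=2] 18<23 → i++
[i=6,j=2] 21<23 → i++
[i=7,j=2] 23==23 emit → i++,j++

intersection = [23]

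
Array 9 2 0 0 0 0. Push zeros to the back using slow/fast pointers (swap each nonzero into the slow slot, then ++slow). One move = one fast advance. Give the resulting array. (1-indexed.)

(s=1,f=1) a[fast]=9≠0 swap→a[1]=9 → slow++,fast++
(s=2,f=2) a[fast]=2≠0 swap→a[2]=2 → slow++,fast++
(s=3,f=3) a[fast]=0 → fast++
(s=3,f=4) a[fast]=0 → fast++
(s=3,f=5) a[fast]=0 → fast++
(s=3,f=6) a[fast]=0 → fast++

[9, 2, 0, 0, 0, 0]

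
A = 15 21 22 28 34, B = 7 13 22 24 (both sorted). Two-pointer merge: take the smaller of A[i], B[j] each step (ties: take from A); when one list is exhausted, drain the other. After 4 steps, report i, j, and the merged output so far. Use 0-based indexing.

i=2, j=2, merged so far=[7, 13, 15, 21]

[i=0,j=0] A[i]=15>B[j]=7 take 7 → j++
[i=0,j=1] A[i]=15>B[j]=13 take 13 → j++
[i=0,j=2] A[i]=15<=B[j]=22 take 15 → i++
[i=1,j=2] A[i]=21<=B[j]=22 take 21 → i++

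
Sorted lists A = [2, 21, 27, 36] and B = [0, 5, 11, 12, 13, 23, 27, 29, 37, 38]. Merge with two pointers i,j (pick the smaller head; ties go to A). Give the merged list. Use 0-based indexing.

i=0 j=0: A[i]=2>B[j]=0 take 0, j++
i=0 j=1: A[i]=2<=B[j]=5 take 2, i++
i=1 j=1: A[i]=21>B[j]=5 take 5, j++
i=1 j=2: A[i]=21>B[j]=11 take 11, j++
i=1 j=3: A[i]=21>B[j]=12 take 12, j++
i=1 j=4: A[i]=21>B[j]=13 take 13, j++
i=1 j=5: A[i]=21<=B[j]=23 take 21, i++
i=2 j=5: A[i]=27>B[j]=23 take 23, j++
i=2 j=6: A[i]=27<=B[j]=27 take 27, i++
i=3 j=6: A[i]=36>B[j]=27 take 27, j++
i=3 j=7: A[i]=36>B[j]=29 take 29, j++
i=3 j=8: A[i]=36<=B[j]=37 take 36, i++
i=4 j=8: A done, take B[j]=37, j++
i=4 j=9: A done, take B[j]=38, j++

[0, 2, 5, 11, 12, 13, 21, 23, 27, 27, 29, 36, 37, 38]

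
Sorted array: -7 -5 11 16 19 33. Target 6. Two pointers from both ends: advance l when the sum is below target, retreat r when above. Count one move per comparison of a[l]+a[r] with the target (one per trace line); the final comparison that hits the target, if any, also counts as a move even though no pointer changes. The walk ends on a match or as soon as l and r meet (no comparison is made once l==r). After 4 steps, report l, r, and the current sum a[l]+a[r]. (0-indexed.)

l=0 r=5: -7+33=26 >6, r--
l=0 r=4: -7+19=12 >6, r--
l=0 r=3: -7+16=9 >6, r--
l=0 r=2: -7+11=4 <6, l++

l=1, r=2, sum=6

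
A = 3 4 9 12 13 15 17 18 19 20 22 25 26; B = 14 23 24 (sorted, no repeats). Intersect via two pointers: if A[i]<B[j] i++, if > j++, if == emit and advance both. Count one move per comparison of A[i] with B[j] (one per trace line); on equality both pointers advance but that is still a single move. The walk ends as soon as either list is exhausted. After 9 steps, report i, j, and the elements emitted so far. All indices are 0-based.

i=8, j=1, emitted=[]

i=0 j=0: 3<14, i++
i=1 j=0: 4<14, i++
i=2 j=0: 9<14, i++
i=3 j=0: 12<14, i++
i=4 j=0: 13<14, i++
i=5 j=0: 15>14, j++
i=5 j=1: 15<23, i++
i=6 j=1: 17<23, i++
i=7 j=1: 18<23, i++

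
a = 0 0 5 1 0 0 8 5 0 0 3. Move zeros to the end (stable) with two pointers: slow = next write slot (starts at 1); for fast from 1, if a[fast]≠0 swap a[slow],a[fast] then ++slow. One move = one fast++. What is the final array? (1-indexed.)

[5, 1, 8, 5, 3, 0, 0, 0, 0, 0, 0]

slow=1 fast=1: a[fast]=0, fast++
slow=1 fast=2: a[fast]=0, fast++
slow=1 fast=3: a[fast]=5≠0 swap→a[1]=5, slow++,fast++
slow=2 fast=4: a[fast]=1≠0 swap→a[2]=1, slow++,fast++
slow=3 fast=5: a[fast]=0, fast++
slow=3 fast=6: a[fast]=0, fast++
slow=3 fast=7: a[fast]=8≠0 swap→a[3]=8, slow++,fast++
slow=4 fast=8: a[fast]=5≠0 swap→a[4]=5, slow++,fast++
slow=5 fast=9: a[fast]=0, fast++
slow=5 fast=10: a[fast]=0, fast++
slow=5 fast=11: a[fast]=3≠0 swap→a[5]=3, slow++,fast++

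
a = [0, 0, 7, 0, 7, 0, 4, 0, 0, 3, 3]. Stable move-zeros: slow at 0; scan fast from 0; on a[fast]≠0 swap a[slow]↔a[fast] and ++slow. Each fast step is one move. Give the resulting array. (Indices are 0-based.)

[7, 7, 4, 3, 3, 0, 0, 0, 0, 0, 0]

slow=0 fast=0: a[fast]=0, fast++
slow=0 fast=1: a[fast]=0, fast++
slow=0 fast=2: a[fast]=7≠0 swap→a[0]=7, slow++,fast++
slow=1 fast=3: a[fast]=0, fast++
slow=1 fast=4: a[fast]=7≠0 swap→a[1]=7, slow++,fast++
slow=2 fast=5: a[fast]=0, fast++
slow=2 fast=6: a[fast]=4≠0 swap→a[2]=4, slow++,fast++
slow=3 fast=7: a[fast]=0, fast++
slow=3 fast=8: a[fast]=0, fast++
slow=3 fast=9: a[fast]=3≠0 swap→a[3]=3, slow++,fast++
slow=4 fast=10: a[fast]=3≠0 swap→a[4]=3, slow++,fast++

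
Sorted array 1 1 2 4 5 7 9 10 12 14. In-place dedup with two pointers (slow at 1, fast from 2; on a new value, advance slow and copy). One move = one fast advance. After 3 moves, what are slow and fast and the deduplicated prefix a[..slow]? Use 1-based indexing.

slow=1 fast=2: a[fast]=1=a[slow] dup, fast++
slow=1 fast=3: a[fast]=2≠a[slow]=1 write a[2]=2, slow++,fast++
slow=2 fast=4: a[fast]=4≠a[slow]=2 write a[3]=4, slow++,fast++

slow=3, fast=5, prefix=[1, 2, 4]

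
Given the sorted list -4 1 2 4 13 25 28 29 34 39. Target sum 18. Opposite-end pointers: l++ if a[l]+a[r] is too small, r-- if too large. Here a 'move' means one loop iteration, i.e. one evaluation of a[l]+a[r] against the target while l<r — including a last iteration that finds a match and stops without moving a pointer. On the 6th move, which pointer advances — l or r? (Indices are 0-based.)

l

l=0 r=9: -4+39=35 >18, r--
l=0 r=8: -4+34=30 >18, r--
l=0 r=7: -4+29=25 >18, r--
l=0 r=6: -4+28=24 >18, r--
l=0 r=5: -4+25=21 >18, r--
l=0 r=4: -4+13=9 <18, l++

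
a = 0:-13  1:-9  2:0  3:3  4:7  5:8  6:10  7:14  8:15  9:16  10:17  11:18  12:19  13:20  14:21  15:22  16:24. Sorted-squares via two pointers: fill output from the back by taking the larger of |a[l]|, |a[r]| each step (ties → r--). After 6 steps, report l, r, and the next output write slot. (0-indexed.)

l=0 r=16: |-13|<=|24| out[16]=576, r--
l=0 r=15: |-13|<=|22| out[15]=484, r--
l=0 r=14: |-13|<=|21| out[14]=441, r--
l=0 r=13: |-13|<=|20| out[13]=400, r--
l=0 r=12: |-13|<=|19| out[12]=361, r--
l=0 r=11: |-13|<=|18| out[11]=324, r--

l=0, r=10, next write slot=10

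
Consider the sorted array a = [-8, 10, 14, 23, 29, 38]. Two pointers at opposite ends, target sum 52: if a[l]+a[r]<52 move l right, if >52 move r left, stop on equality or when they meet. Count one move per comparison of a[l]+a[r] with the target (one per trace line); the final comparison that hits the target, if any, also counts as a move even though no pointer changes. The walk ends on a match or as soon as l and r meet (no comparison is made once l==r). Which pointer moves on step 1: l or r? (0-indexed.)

l

[0,5] -8+38=30 <52 → l++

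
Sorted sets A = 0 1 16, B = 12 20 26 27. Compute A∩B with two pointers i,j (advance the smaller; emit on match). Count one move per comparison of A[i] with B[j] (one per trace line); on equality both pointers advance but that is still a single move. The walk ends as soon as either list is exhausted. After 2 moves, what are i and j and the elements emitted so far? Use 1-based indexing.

[i=1,j=1] 0<12 → i++
[i=2,j=1] 1<12 → i++

i=3, j=1, emitted=[]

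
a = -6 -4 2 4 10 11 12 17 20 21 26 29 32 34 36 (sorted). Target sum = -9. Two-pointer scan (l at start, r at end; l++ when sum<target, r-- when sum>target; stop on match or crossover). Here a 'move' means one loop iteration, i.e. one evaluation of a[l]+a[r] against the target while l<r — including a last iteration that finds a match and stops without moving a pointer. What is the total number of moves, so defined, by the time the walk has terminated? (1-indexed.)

[1,15] -6+36=30 >-9 → r--
[1,14] -6+34=28 >-9 → r--
[1,13] -6+32=26 >-9 → r--
[1,12] -6+29=23 >-9 → r--
[1,11] -6+26=20 >-9 → r--
[1,10] -6+21=15 >-9 → r--
[1,9] -6+20=14 >-9 → r--
[1,8] -6+17=11 >-9 → r--
[1,7] -6+12=6 >-9 → r--
[1,6] -6+11=5 >-9 → r--
[1,5] -6+10=4 >-9 → r--
[1,4] -6+4=-2 >-9 → r--
[1,3] -6+2=-4 >-9 → r--
[1,2] -6+-4=-10 <-9 → l++

14 moves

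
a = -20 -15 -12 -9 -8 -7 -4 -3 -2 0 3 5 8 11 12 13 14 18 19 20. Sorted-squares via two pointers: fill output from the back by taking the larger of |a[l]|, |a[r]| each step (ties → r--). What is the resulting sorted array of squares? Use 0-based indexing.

[0, 4, 9, 9, 16, 25, 49, 64, 64, 81, 121, 144, 144, 169, 196, 225, 324, 361, 400, 400]

l=0 r=19: |-20|<=|20| out[19]=400, r--
l=0 r=18: |-20|>|19| out[18]=400, l++
l=1 r=18: |-15|<=|19| out[17]=361, r--
l=1 r=17: |-15|<=|18| out[16]=324, r--
l=1 r=16: |-15|>|14| out[15]=225, l++
l=2 r=16: |-12|<=|14| out[14]=196, r--
l=2 r=15: |-12|<=|13| out[13]=169, r--
l=2 r=14: |-12|<=|12| out[12]=144, r--
l=2 r=13: |-12|>|11| out[11]=144, l++
l=3 r=13: |-9|<=|11| out[10]=121, r--
l=3 r=12: |-9|>|8| out[9]=81, l++
l=4 r=12: |-8|<=|8| out[8]=64, r--
l=4 r=11: |-8|>|5| out[7]=64, l++
l=5 r=11: |-7|>|5| out[6]=49, l++
l=6 r=11: |-4|<=|5| out[5]=25, r--
l=6 r=10: |-4|>|3| out[4]=16, l++
l=7 r=10: |-3|<=|3| out[3]=9, r--
l=7 r=9: |-3|>|0| out[2]=9, l++
l=8 r=9: |-2|>|0| out[1]=4, l++
l=9 r=9: |0|<=|0| out[0]=0, r--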